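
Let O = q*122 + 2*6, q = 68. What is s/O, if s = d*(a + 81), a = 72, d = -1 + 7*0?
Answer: -153/8308 ≈ -0.018416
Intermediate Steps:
d = -1 (d = -1 + 0 = -1)
s = -153 (s = -(72 + 81) = -1*153 = -153)
O = 8308 (O = 68*122 + 2*6 = 8296 + 12 = 8308)
s/O = -153/8308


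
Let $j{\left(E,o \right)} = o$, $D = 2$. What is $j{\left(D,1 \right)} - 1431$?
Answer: $-1430$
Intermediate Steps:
$j{\left(D,1 \right)} - 1431 = 1 - 1431 = -1430$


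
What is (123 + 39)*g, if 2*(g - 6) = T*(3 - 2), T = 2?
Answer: 1134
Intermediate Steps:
g = 7 (g = 6 + (2*(3 - 2))/2 = 6 + (2*1)/2 = 6 + (1/2)*2 = 6 + 1 = 7)
(123 + 39)*g = (123 + 39)*7 = 162*7 = 1134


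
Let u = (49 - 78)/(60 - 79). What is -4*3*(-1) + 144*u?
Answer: 4404/19 ≈ 231.79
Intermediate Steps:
u = 29/19 (u = -29/(-19) = -29*(-1/19) = 29/19 ≈ 1.5263)
-4*3*(-1) + 144*u = -4*3*(-1) + 144*(29/19) = -12*(-1) + 4176/19 = 12 + 4176/19 = 4404/19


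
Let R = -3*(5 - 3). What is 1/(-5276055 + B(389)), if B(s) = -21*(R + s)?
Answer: -1/5284098 ≈ -1.8925e-7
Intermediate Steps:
R = -6 (R = -3*2 = -6)
B(s) = 126 - 21*s (B(s) = -21*(-6 + s) = 126 - 21*s)
1/(-5276055 + B(389)) = 1/(-5276055 + (126 - 21*389)) = 1/(-5276055 + (126 - 8169)) = 1/(-5276055 - 8043) = 1/(-5284098) = -1/5284098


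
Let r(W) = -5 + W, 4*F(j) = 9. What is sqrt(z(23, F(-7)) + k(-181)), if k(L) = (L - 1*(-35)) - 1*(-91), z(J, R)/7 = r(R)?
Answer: 3*I*sqrt(33)/2 ≈ 8.6169*I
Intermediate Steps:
F(j) = 9/4 (F(j) = (1/4)*9 = 9/4)
z(J, R) = -35 + 7*R (z(J, R) = 7*(-5 + R) = -35 + 7*R)
k(L) = 126 + L (k(L) = (L + 35) + 91 = (35 + L) + 91 = 126 + L)
sqrt(z(23, F(-7)) + k(-181)) = sqrt((-35 + 7*(9/4)) + (126 - 181)) = sqrt((-35 + 63/4) - 55) = sqrt(-77/4 - 55) = sqrt(-297/4) = 3*I*sqrt(33)/2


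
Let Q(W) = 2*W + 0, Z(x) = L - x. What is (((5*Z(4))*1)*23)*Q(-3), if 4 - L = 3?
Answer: 2070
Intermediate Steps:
L = 1 (L = 4 - 1*3 = 4 - 3 = 1)
Z(x) = 1 - x
Q(W) = 2*W
(((5*Z(4))*1)*23)*Q(-3) = (((5*(1 - 1*4))*1)*23)*(2*(-3)) = (((5*(1 - 4))*1)*23)*(-6) = (((5*(-3))*1)*23)*(-6) = (-15*1*23)*(-6) = -15*23*(-6) = -345*(-6) = 2070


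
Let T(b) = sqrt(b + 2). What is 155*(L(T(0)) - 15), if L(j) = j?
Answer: -2325 + 155*sqrt(2) ≈ -2105.8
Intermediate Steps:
T(b) = sqrt(2 + b)
155*(L(T(0)) - 15) = 155*(sqrt(2 + 0) - 15) = 155*(sqrt(2) - 15) = 155*(-15 + sqrt(2)) = -2325 + 155*sqrt(2)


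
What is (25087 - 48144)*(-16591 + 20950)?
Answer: -100505463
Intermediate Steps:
(25087 - 48144)*(-16591 + 20950) = -23057*4359 = -100505463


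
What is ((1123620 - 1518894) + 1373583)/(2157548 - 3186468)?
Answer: -978309/1028920 ≈ -0.95081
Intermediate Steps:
((1123620 - 1518894) + 1373583)/(2157548 - 3186468) = (-395274 + 1373583)/(-1028920) = 978309*(-1/1028920) = -978309/1028920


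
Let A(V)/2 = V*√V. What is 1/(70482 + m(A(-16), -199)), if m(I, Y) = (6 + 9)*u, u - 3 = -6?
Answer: 1/70437 ≈ 1.4197e-5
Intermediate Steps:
u = -3 (u = 3 - 6 = -3)
A(V) = 2*V^(3/2) (A(V) = 2*(V*√V) = 2*V^(3/2))
m(I, Y) = -45 (m(I, Y) = (6 + 9)*(-3) = 15*(-3) = -45)
1/(70482 + m(A(-16), -199)) = 1/(70482 - 45) = 1/70437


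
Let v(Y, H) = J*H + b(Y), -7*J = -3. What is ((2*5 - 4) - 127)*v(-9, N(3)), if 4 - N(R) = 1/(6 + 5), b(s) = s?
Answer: 6204/7 ≈ 886.29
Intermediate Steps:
J = 3/7 (J = -1/7*(-3) = 3/7 ≈ 0.42857)
N(R) = 43/11 (N(R) = 4 - 1/(6 + 5) = 4 - 1/11 = 43/11)
v(Y, H) = Y + 3*H/7 (v(Y, H) = 3*H/7 + Y = Y + 3*H/7)
((2*5 - 4) - 127)*v(-9, N(3)) = ((2*5 - 4) - 127)*(-9 + (3/7)*(43/11)) = ((10 - 4) - 127)*(-9 + 129/77) = (6 - 127)*(-564/77) = -121*(-564/77) = 6204/7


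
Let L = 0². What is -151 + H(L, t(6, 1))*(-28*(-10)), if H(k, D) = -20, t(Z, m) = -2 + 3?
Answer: -5751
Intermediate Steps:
t(Z, m) = 1
L = 0
-151 + H(L, t(6, 1))*(-28*(-10)) = -151 - (-560)*(-10) = -151 - 20*280 = -151 - 5600 = -5751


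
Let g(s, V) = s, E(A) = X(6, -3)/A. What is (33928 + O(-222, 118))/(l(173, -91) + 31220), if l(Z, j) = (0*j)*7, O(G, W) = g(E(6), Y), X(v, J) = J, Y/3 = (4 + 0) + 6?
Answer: 13571/12488 ≈ 1.0867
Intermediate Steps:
Y = 30 (Y = 3*((4 + 0) + 6) = 3*(4 + 6) = 3*10 = 30)
E(A) = -3/A
O(G, W) = -½ (O(G, W) = -3/6 = -3*⅙ = -½)
l(Z, j) = 0 (l(Z, j) = 0*7 = 0)
(33928 + O(-222, 118))/(l(173, -91) + 31220) = (33928 - ½)/(0 + 31220) = (67855/2)/31220 = (67855/2)*(1/31220) = 13571/12488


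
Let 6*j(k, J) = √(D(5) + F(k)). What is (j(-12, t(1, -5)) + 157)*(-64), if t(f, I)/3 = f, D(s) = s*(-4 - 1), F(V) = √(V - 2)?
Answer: -10048 - 32*√(-25 + I*√14)/3 ≈ -10052.0 - 53.482*I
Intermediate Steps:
F(V) = √(-2 + V)
D(s) = -5*s (D(s) = s*(-5) = -5*s)
t(f, I) = 3*f
j(k, J) = √(-25 + √(-2 + k))/6 (j(k, J) = √(-5*5 + √(-2 + k))/6 = √(-25 + √(-2 + k))/6)
(j(-12, t(1, -5)) + 157)*(-64) = (√(-25 + √(-2 - 12))/6 + 157)*(-64) = (√(-25 + √(-14))/6 + 157)*(-64) = (√(-25 + I*√14)/6 + 157)*(-64) = (157 + √(-25 + I*√14)/6)*(-64) = -10048 - 32*√(-25 + I*√14)/3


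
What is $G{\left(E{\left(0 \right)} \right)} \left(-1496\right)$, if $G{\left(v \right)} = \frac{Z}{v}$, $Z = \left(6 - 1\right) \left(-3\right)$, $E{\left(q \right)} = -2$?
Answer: $-11220$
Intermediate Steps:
$Z = -15$ ($Z = 5 \left(-3\right) = -15$)
$G{\left(v \right)} = - \frac{15}{v}$
$G{\left(E{\left(0 \right)} \right)} \left(-1496\right) = - \frac{15}{-2} \left(-1496\right) = \left(-15\right) \left(- \frac{1}{2}\right) \left(-1496\right) = \frac{15}{2} \left(-1496\right) = -11220$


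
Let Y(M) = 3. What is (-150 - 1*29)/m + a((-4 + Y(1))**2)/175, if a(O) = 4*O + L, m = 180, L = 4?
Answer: -5977/6300 ≈ -0.94873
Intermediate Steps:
a(O) = 4 + 4*O (a(O) = 4*O + 4 = 4 + 4*O)
(-150 - 1*29)/m + a((-4 + Y(1))**2)/175 = (-150 - 1*29)/180 + (4 + 4*(-4 + 3)**2)/175 = (-150 - 29)*(1/180) + (4 + 4*(-1)**2)*(1/175) = -179*1/180 + (4 + 4*1)*(1/175) = -179/180 + (4 + 4)*(1/175) = -179/180 + 8*(1/175) = -179/180 + 8/175 = -5977/6300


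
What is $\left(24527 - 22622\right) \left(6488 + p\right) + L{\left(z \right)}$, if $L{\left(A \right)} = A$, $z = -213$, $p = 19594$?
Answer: $49685997$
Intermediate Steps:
$\left(24527 - 22622\right) \left(6488 + p\right) + L{\left(z \right)} = \left(24527 - 22622\right) \left(6488 + 19594\right) - 213 = 1905 \cdot 26082 - 213 = 49686210 - 213 = 49685997$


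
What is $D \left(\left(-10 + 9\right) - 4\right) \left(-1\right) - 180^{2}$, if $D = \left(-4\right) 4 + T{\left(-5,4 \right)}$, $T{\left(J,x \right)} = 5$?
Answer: $-32455$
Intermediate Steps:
$D = -11$ ($D = \left(-4\right) 4 + 5 = -16 + 5 = -11$)
$D \left(\left(-10 + 9\right) - 4\right) \left(-1\right) - 180^{2} = - 11 \left(\left(-10 + 9\right) - 4\right) \left(-1\right) - 180^{2} = - 11 \left(-1 - 4\right) \left(-1\right) - 32400 = \left(-11\right) \left(-5\right) \left(-1\right) - 32400 = 55 \left(-1\right) - 32400 = -55 - 32400 = -32455$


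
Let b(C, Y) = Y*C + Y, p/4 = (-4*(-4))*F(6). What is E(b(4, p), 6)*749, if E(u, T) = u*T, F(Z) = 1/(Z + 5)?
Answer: 1438080/11 ≈ 1.3073e+5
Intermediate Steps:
F(Z) = 1/(5 + Z)
p = 64/11 (p = 4*((-4*(-4))/(5 + 6)) = 4*(16/11) = 64/11 ≈ 5.8182)
b(C, Y) = Y + C*Y (b(C, Y) = C*Y + Y = Y + C*Y)
E(u, T) = T*u
E(b(4, p), 6)*749 = (6*(64*(1 + 4)/11))*749 = (6*((64/11)*5))*749 = (6*(320/11))*749 = (1920/11)*749 = 1438080/11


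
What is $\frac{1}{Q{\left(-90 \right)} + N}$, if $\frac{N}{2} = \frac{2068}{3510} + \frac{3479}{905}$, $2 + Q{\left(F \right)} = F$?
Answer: $- \frac{317655}{26407694} \approx -0.012029$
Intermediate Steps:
$Q{\left(F \right)} = -2 + F$
$N = \frac{2816566}{317655}$ ($N = 2 \left(\frac{2068}{3510} + \frac{3479}{905}\right) = 2 \left(2068 \cdot \frac{1}{3510} + 3479 \cdot \frac{1}{905}\right) = 2 \left(\frac{1034}{1755} + \frac{3479}{905}\right) = 2 \cdot \frac{1408283}{317655} = \frac{2816566}{317655} \approx 8.8667$)
$\frac{1}{Q{\left(-90 \right)} + N} = \frac{1}{\left(-2 - 90\right) + \frac{2816566}{317655}} = \frac{1}{-92 + \frac{2816566}{317655}} = \frac{1}{- \frac{26407694}{317655}} = - \frac{317655}{26407694}$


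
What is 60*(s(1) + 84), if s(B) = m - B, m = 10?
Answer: 5580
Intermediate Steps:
s(B) = 10 - B
60*(s(1) + 84) = 60*((10 - 1*1) + 84) = 60*((10 - 1) + 84) = 60*(9 + 84) = 60*93 = 5580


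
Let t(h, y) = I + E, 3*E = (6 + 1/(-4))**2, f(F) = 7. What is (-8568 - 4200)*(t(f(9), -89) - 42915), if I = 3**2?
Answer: 547683094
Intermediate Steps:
E = 529/48 (E = (6 + 1/(-4))**2/3 = (6 + 1*(-1/4))**2/3 = (6 - 1/4)**2/3 = (23/4)**2/3 = (1/3)*(529/16) = 529/48 ≈ 11.021)
I = 9
t(h, y) = 961/48 (t(h, y) = 9 + 529/48 = 961/48)
(-8568 - 4200)*(t(f(9), -89) - 42915) = (-8568 - 4200)*(961/48 - 42915) = -12768*(-2058959/48) = 547683094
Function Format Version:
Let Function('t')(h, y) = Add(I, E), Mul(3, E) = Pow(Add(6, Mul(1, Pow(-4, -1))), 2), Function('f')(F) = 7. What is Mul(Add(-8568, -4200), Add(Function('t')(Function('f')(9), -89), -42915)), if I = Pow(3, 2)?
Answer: 547683094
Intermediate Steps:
E = Rational(529, 48) (E = Mul(Rational(1, 3), Pow(Add(6, Mul(1, Pow(-4, -1))), 2)) = Mul(Rational(1, 3), Pow(Add(6, Mul(1, Rational(-1, 4))), 2)) = Mul(Rational(1, 3), Pow(Add(6, Rational(-1, 4)), 2)) = Mul(Rational(1, 3), Pow(Rational(23, 4), 2)) = Mul(Rational(1, 3), Rational(529, 16)) = Rational(529, 48) ≈ 11.021)
I = 9
Function('t')(h, y) = Rational(961, 48) (Function('t')(h, y) = Add(9, Rational(529, 48)) = Rational(961, 48))
Mul(Add(-8568, -4200), Add(Function('t')(Function('f')(9), -89), -42915)) = Mul(Add(-8568, -4200), Add(Rational(961, 48), -42915)) = Mul(-12768, Rational(-2058959, 48)) = 547683094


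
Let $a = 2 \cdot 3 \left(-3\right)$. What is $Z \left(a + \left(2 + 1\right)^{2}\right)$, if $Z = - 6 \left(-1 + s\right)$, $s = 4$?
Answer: $162$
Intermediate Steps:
$Z = -18$ ($Z = - 6 \left(-1 + 4\right) = \left(-6\right) 3 = -18$)
$a = -18$ ($a = 6 \left(-3\right) = -18$)
$Z \left(a + \left(2 + 1\right)^{2}\right) = - 18 \left(-18 + \left(2 + 1\right)^{2}\right) = - 18 \left(-18 + 3^{2}\right) = - 18 \left(-18 + 9\right) = \left(-18\right) \left(-9\right) = 162$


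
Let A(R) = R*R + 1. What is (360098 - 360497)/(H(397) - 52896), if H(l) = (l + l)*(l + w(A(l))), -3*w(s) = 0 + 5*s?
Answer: 171/89274962 ≈ 1.9154e-6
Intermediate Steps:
A(R) = 1 + R**2 (A(R) = R**2 + 1 = 1 + R**2)
w(s) = -5*s/3 (w(s) = -(0 + 5*s)/3 = -5*s/3)
H(l) = 2*l*(-5/3 + l - 5*l**2/3) (H(l) = (l + l)*(l - 5*(1 + l**2)/3) = (2*l)*(l + (-5/3 - 5*l**2/3)) = (2*l)*(-5/3 + l - 5*l**2/3) = 2*l*(-5/3 + l - 5*l**2/3))
(360098 - 360497)/(H(397) - 52896) = (360098 - 360497)/((2/3)*397*(-5 - 5*397**2 + 3*397) - 52896) = -399/((2/3)*397*(-5 - 5*157609 + 1191) - 52896) = -399/((2/3)*397*(-5 - 788045 + 1191) - 52896) = -399/((2/3)*397*(-786859) - 52896) = -399/(-624766046/3 - 52896) = -399/(-624924734/3) = -399*(-3/624924734) = 171/89274962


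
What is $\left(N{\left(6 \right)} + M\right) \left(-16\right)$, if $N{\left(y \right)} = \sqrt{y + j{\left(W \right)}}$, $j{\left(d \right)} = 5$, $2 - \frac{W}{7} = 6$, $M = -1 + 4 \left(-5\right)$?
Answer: $336 - 16 \sqrt{11} \approx 282.93$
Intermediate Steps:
$M = -21$ ($M = -1 - 20 = -21$)
$W = -28$ ($W = 14 - 42 = -28$)
$N{\left(y \right)} = \sqrt{5 + y}$ ($N{\left(y \right)} = \sqrt{y + 5} = \sqrt{5 + y}$)
$\left(N{\left(6 \right)} + M\right) \left(-16\right) = \left(\sqrt{5 + 6} - 21\right) \left(-16\right) = \left(\sqrt{11} - 21\right) \left(-16\right) = \left(-21 + \sqrt{11}\right) \left(-16\right) = 336 - 16 \sqrt{11}$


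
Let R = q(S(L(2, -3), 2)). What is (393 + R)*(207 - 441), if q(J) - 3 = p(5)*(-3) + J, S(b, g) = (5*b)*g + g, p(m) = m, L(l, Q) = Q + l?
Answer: -87282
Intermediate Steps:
S(b, g) = g + 5*b*g (S(b, g) = 5*b*g + g = g + 5*b*g)
q(J) = -12 + J (q(J) = 3 + (5*(-3) + J) = 3 + (-15 + J) = -12 + J)
R = -20 (R = -12 + 2*(1 + 5*(-3 + 2)) = -12 + 2*(1 + 5*(-1)) = -12 + 2*(1 - 5) = -12 + 2*(-4) = -12 - 8 = -20)
(393 + R)*(207 - 441) = (393 - 20)*(207 - 441) = 373*(-234) = -87282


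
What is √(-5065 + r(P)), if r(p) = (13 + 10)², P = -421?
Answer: 18*I*√14 ≈ 67.35*I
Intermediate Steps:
r(p) = 529 (r(p) = 23² = 529)
√(-5065 + r(P)) = √(-5065 + 529) = √(-4536) = 18*I*√14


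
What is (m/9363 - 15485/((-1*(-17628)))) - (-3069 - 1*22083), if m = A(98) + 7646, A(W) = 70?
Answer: 1383784292707/55016988 ≈ 25152.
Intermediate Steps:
m = 7716 (m = 70 + 7646 = 7716)
(m/9363 - 15485/((-1*(-17628)))) - (-3069 - 1*22083) = (7716/9363 - 15485/((-1*(-17628)))) - (-3069 - 1*22083) = (7716*(1/9363) - 15485/17628) - (-3069 - 22083) = (2572/3121 - 15485*1/17628) - 1*(-25152) = (2572/3121 - 15485/17628) + 25152 = -2989469/55016988 + 25152 = 1383784292707/55016988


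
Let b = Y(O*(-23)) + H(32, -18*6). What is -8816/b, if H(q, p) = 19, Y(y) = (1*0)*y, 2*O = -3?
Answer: -464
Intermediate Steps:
O = -3/2 (O = (½)*(-3) = -3/2 ≈ -1.5000)
Y(y) = 0 (Y(y) = 0*y = 0)
b = 19 (b = 0 + 19 = 19)
-8816/b = -8816/19 = -8816*1/19 = -464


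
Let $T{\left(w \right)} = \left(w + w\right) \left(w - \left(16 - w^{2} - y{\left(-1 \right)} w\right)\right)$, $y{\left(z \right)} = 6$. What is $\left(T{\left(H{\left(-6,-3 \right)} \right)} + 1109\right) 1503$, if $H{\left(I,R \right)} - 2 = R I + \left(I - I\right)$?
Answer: $33169707$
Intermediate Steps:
$H{\left(I,R \right)} = 2 + I R$ ($H{\left(I,R \right)} = 2 + \left(R I + \left(I - I\right)\right) = 2 + \left(I R + 0\right) = 2 + I R$)
$T{\left(w \right)} = 2 w \left(-16 + w^{2} + 7 w\right)$ ($T{\left(w \right)} = \left(w + w\right) \left(w - \left(16 - w^{2} - 6 w\right)\right) = 2 w \left(w + \left(-16 + w^{2} + 6 w\right)\right) = 2 w \left(-16 + w^{2} + 7 w\right)$)
$\left(T{\left(H{\left(-6,-3 \right)} \right)} + 1109\right) 1503 = \left(2 \left(2 - -18\right) \left(-16 + \left(2 - -18\right)^{2} + 7 \left(2 - -18\right)\right) + 1109\right) 1503 = \left(2 \left(2 + 18\right) \left(-16 + \left(2 + 18\right)^{2} + 7 \left(2 + 18\right)\right) + 1109\right) 1503 = \left(2 \cdot 20 \left(-16 + 20^{2} + 7 \cdot 20\right) + 1109\right) 1503 = \left(2 \cdot 20 \left(-16 + 400 + 140\right) + 1109\right) 1503 = \left(2 \cdot 20 \cdot 524 + 1109\right) 1503 = \left(20960 + 1109\right) 1503 = 22069 \cdot 1503 = 33169707$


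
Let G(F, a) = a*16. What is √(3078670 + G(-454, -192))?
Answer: √3075598 ≈ 1753.7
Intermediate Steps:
G(F, a) = 16*a
√(3078670 + G(-454, -192)) = √(3078670 + 16*(-192)) = √(3078670 - 3072) = √3075598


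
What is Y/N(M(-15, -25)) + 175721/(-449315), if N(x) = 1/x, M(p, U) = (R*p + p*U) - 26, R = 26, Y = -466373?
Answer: 8591483588574/449315 ≈ 1.9121e+7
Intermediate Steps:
M(p, U) = -26 + 26*p + U*p (M(p, U) = (26*p + p*U) - 26 = (26*p + U*p) - 26 = -26 + 26*p + U*p)
Y/N(M(-15, -25)) + 175721/(-449315) = -466373/(1/(-26 + 26*(-15) - 25*(-15))) + 175721/(-449315) = -466373/(1/(-26 - 390 + 375)) + 175721*(-1/449315) = -466373/(1/(-41)) - 175721/449315 = -466373/(-1/41) - 175721/449315 = -466373*(-41) - 175721/449315 = 19121293 - 175721/449315 = 8591483588574/449315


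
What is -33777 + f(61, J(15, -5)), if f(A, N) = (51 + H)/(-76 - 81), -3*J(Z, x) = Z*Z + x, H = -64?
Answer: -5302976/157 ≈ -33777.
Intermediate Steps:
J(Z, x) = -x/3 - Z²/3 (J(Z, x) = -(Z*Z + x)/3 = -(Z² + x)/3 = -(x + Z²)/3 = -x/3 - Z²/3)
f(A, N) = 13/157 (f(A, N) = (51 - 64)/(-76 - 81) = -13/(-157) = -13*(-1/157) = 13/157)
-33777 + f(61, J(15, -5)) = -33777 + 13/157 = -5302976/157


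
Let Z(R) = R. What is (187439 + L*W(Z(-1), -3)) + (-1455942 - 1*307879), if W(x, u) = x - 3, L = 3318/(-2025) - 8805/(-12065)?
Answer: -2567565671638/1628775 ≈ -1.5764e+6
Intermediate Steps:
L = -1480103/1628775 (L = 3318*(-1/2025) - 8805*(-1/12065) = -1106/675 + 1761/2413 = -1480103/1628775 ≈ -0.90872)
W(x, u) = -3 + x
(187439 + L*W(Z(-1), -3)) + (-1455942 - 1*307879) = (187439 - 1480103*(-3 - 1)/1628775) + (-1455942 - 1*307879) = (187439 - 1480103/1628775*(-4)) + (-1455942 - 307879) = (187439 + 5920412/1628775) - 1763821 = 305301877637/1628775 - 1763821 = -2567565671638/1628775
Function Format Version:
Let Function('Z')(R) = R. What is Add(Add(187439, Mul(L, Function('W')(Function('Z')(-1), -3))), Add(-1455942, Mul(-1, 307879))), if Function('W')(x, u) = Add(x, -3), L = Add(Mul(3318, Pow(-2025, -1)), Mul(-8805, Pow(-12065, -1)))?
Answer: Rational(-2567565671638, 1628775) ≈ -1.5764e+6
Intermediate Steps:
L = Rational(-1480103, 1628775) (L = Add(Mul(3318, Rational(-1, 2025)), Mul(-8805, Rational(-1, 12065))) = Add(Rational(-1106, 675), Rational(1761, 2413)) = Rational(-1480103, 1628775) ≈ -0.90872)
Function('W')(x, u) = Add(-3, x)
Add(Add(187439, Mul(L, Function('W')(Function('Z')(-1), -3))), Add(-1455942, Mul(-1, 307879))) = Add(Add(187439, Mul(Rational(-1480103, 1628775), Add(-3, -1))), Add(-1455942, Mul(-1, 307879))) = Add(Add(187439, Mul(Rational(-1480103, 1628775), -4)), Add(-1455942, -307879)) = Add(Add(187439, Rational(5920412, 1628775)), -1763821) = Add(Rational(305301877637, 1628775), -1763821) = Rational(-2567565671638, 1628775)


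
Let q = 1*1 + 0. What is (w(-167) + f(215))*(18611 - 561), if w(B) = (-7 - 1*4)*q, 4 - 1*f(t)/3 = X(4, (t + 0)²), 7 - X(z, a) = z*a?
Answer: 10011974000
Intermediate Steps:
q = 1 (q = 1 + 0 = 1)
X(z, a) = 7 - a*z (X(z, a) = 7 - z*a = 7 - a*z)
f(t) = -9 + 12*t² (f(t) = 12 - 3*(7 - 1*(t + 0)²*4) = 12 - 3*(7 - 1*t²*4) = 12 - 3*(7 - 4*t²) = 12 + (-21 + 12*t²) = -9 + 12*t²)
w(B) = -11 (w(B) = (-7 - 1*4)*1 = (-7 - 4)*1 = -11*1 = -11)
(w(-167) + f(215))*(18611 - 561) = (-11 + (-9 + 12*215²))*(18611 - 561) = (-11 + (-9 + 12*46225))*18050 = (-11 + (-9 + 554700))*18050 = (-11 + 554691)*18050 = 554680*18050 = 10011974000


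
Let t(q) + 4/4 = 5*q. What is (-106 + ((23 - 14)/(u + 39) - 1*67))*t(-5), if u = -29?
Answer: 22373/5 ≈ 4474.6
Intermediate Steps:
t(q) = -1 + 5*q
(-106 + ((23 - 14)/(u + 39) - 1*67))*t(-5) = (-106 + ((23 - 14)/(-29 + 39) - 1*67))*(-1 + 5*(-5)) = (-106 + (9/10 - 67))*(-1 - 25) = (-106 + (9*(⅒) - 67))*(-26) = (-106 + (9/10 - 67))*(-26) = (-106 - 661/10)*(-26) = -1721/10*(-26) = 22373/5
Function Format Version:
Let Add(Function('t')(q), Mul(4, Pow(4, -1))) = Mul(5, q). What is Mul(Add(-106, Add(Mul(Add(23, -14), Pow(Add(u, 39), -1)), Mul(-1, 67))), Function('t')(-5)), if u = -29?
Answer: Rational(22373, 5) ≈ 4474.6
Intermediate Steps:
Function('t')(q) = Add(-1, Mul(5, q))
Mul(Add(-106, Add(Mul(Add(23, -14), Pow(Add(u, 39), -1)), Mul(-1, 67))), Function('t')(-5)) = Mul(Add(-106, Add(Mul(Add(23, -14), Pow(Add(-29, 39), -1)), Mul(-1, 67))), Add(-1, Mul(5, -5))) = Mul(Add(-106, Add(Mul(9, Pow(10, -1)), -67)), Add(-1, -25)) = Mul(Add(-106, Add(Mul(9, Rational(1, 10)), -67)), -26) = Mul(Add(-106, Add(Rational(9, 10), -67)), -26) = Mul(Add(-106, Rational(-661, 10)), -26) = Mul(Rational(-1721, 10), -26) = Rational(22373, 5)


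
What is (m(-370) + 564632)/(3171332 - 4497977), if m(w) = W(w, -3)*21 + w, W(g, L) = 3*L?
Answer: -564073/1326645 ≈ -0.42519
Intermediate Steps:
m(w) = -189 + w (m(w) = (3*(-3))*21 + w = -9*21 + w = -189 + w)
(m(-370) + 564632)/(3171332 - 4497977) = ((-189 - 370) + 564632)/(3171332 - 4497977) = (-559 + 564632)/(-1326645) = 564073*(-1/1326645) = -564073/1326645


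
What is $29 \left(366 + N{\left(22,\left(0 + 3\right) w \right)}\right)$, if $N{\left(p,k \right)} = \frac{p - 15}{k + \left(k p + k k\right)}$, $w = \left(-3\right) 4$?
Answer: $\frac{4967555}{468} \approx 10614.0$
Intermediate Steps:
$w = -12$
$N{\left(p,k \right)} = \frac{-15 + p}{k + k^{2} + k p}$ ($N{\left(p,k \right)} = \frac{-15 + p}{k + \left(k p + k^{2}\right)} = \frac{-15 + p}{k + \left(k^{2} + k p\right)} = \frac{-15 + p}{k + k^{2} + k p}$)
$29 \left(366 + N{\left(22,\left(0 + 3\right) w \right)}\right) = 29 \left(366 + \frac{-15 + 22}{\left(0 + 3\right) \left(-12\right) \left(1 + \left(0 + 3\right) \left(-12\right) + 22\right)}\right) = 29 \left(366 + \frac{1}{3 \left(-12\right)} \frac{1}{1 + 3 \left(-12\right) + 22} \cdot 7\right) = 29 \left(366 + \frac{1}{-36} \frac{1}{1 - 36 + 22} \cdot 7\right) = 29 \left(366 - \frac{1}{36} \frac{1}{-13} \cdot 7\right) = 29 \left(366 - \left(- \frac{1}{468}\right) 7\right) = 29 \left(366 + \frac{7}{468}\right) = 29 \cdot \frac{171295}{468} = \frac{4967555}{468}$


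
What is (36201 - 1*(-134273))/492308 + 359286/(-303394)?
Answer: -31289645833/37340823338 ≈ -0.83795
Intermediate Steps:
(36201 - 1*(-134273))/492308 + 359286/(-303394) = (36201 + 134273)*(1/492308) + 359286*(-1/303394) = 170474*(1/492308) - 179643/151697 = 85237/246154 - 179643/151697 = -31289645833/37340823338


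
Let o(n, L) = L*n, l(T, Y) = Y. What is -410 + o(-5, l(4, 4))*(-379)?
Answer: 7170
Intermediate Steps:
-410 + o(-5, l(4, 4))*(-379) = -410 + (4*(-5))*(-379) = -410 - 20*(-379) = -410 + 7580 = 7170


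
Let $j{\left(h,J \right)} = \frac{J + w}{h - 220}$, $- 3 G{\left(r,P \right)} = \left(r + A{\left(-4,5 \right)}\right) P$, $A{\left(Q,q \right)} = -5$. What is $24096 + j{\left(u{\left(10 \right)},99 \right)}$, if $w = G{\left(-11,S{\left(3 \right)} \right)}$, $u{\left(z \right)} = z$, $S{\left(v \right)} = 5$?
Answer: $\frac{15180103}{630} \approx 24095.0$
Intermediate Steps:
$G{\left(r,P \right)} = - \frac{P \left(-5 + r\right)}{3}$ ($G{\left(r,P \right)} = - \frac{\left(r - 5\right) P}{3} = - \frac{\left(-5 + r\right) P}{3} = - \frac{P \left(-5 + r\right)}{3}$)
$w = \frac{80}{3}$ ($w = \frac{1}{3} \cdot 5 \left(5 - -11\right) = \frac{1}{3} \cdot 5 \left(5 + 11\right) = \frac{1}{3} \cdot 5 \cdot 16 = \frac{80}{3} \approx 26.667$)
$j{\left(h,J \right)} = \frac{\frac{80}{3} + J}{-220 + h}$ ($j{\left(h,J \right)} = \frac{J + \frac{80}{3}}{h - 220} = \frac{\frac{80}{3} + J}{h - 220} = \frac{\frac{80}{3} + J}{-220 + h}$)
$24096 + j{\left(u{\left(10 \right)},99 \right)} = 24096 + \frac{\frac{80}{3} + 99}{-220 + 10} = 24096 + \frac{1}{-210} \cdot \frac{377}{3} = 24096 - \frac{377}{630} = \frac{15180103}{630}$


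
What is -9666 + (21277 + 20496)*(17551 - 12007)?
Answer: 231579846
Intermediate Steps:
-9666 + (21277 + 20496)*(17551 - 12007) = -9666 + 41773*5544 = -9666 + 231589512 = 231579846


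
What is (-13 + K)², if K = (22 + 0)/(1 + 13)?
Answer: 6400/49 ≈ 130.61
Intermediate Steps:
K = 11/7 (K = 22/14 = 22*(1/14) = 11/7 ≈ 1.5714)
(-13 + K)² = (-13 + 11/7)² = (-80/7)² = 6400/49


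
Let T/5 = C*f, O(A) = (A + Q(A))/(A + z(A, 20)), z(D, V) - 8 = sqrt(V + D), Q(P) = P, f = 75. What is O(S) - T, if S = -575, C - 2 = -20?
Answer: 362408175/53674 + 575*I*sqrt(555)/161022 ≈ 6752.0 + 0.084126*I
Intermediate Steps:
C = -18 (C = 2 - 20 = -18)
z(D, V) = 8 + sqrt(D + V) (z(D, V) = 8 + sqrt(V + D) = 8 + sqrt(D + V))
O(A) = 2*A/(8 + A + sqrt(20 + A)) (O(A) = (A + A)/(A + (8 + sqrt(A + 20))) = (2*A)/(A + (8 + sqrt(20 + A))) = (2*A)/(8 + A + sqrt(20 + A)) = 2*A/(8 + A + sqrt(20 + A)))
T = -6750 (T = 5*(-18*75) = 5*(-1350) = -6750)
O(S) - T = 2*(-575)/(8 - 575 + sqrt(20 - 575)) - 1*(-6750) = 2*(-575)/(8 - 575 + sqrt(-555)) + 6750 = 2*(-575)/(8 - 575 + I*sqrt(555)) + 6750 = 2*(-575)/(-567 + I*sqrt(555)) + 6750 = -1150/(-567 + I*sqrt(555)) + 6750 = 6750 - 1150/(-567 + I*sqrt(555))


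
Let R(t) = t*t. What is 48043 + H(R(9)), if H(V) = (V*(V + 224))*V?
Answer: 2049148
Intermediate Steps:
R(t) = t²
H(V) = V²*(224 + V) (H(V) = (V*(224 + V))*V = V²*(224 + V))
48043 + H(R(9)) = 48043 + (9²)²*(224 + 9²) = 48043 + 81²*(224 + 81) = 48043 + 6561*305 = 48043 + 2001105 = 2049148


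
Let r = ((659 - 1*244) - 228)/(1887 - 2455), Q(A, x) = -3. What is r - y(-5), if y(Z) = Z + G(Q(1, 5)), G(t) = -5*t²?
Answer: 28213/568 ≈ 49.671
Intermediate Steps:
r = -187/568 (r = ((659 - 244) - 228)/(-568) = (415 - 228)*(-1/568) = 187*(-1/568) = -187/568 ≈ -0.32923)
y(Z) = -45 + Z (y(Z) = Z - 5*(-3)² = Z - 5*9 = Z - 45 = -45 + Z)
r - y(-5) = -187/568 - (-45 - 5) = -187/568 - 1*(-50) = -187/568 + 50 = 28213/568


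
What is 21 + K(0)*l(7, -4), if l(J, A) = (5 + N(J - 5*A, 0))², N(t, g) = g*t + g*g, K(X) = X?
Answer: 21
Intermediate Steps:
N(t, g) = g² + g*t (N(t, g) = g*t + g² = g² + g*t)
l(J, A) = 25 (l(J, A) = (5 + 0*(0 + (J - 5*A)))² = (5 + 0*(J - 5*A))² = (5 + 0)² = 5² = 25)
21 + K(0)*l(7, -4) = 21 + 0*25 = 21 + 0 = 21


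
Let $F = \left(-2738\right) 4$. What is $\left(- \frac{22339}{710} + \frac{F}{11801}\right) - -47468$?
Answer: $\frac{397449207821}{8378710} \approx 47436.0$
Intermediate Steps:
$F = -10952$
$\left(- \frac{22339}{710} + \frac{F}{11801}\right) - -47468 = \left(- \frac{22339}{710} - \frac{10952}{11801}\right) - -47468 = \left(\left(-22339\right) \frac{1}{710} - \frac{10952}{11801}\right) + 47468 = \left(- \frac{22339}{710} - \frac{10952}{11801}\right) + 47468 = - \frac{271398459}{8378710} + 47468 = \frac{397449207821}{8378710}$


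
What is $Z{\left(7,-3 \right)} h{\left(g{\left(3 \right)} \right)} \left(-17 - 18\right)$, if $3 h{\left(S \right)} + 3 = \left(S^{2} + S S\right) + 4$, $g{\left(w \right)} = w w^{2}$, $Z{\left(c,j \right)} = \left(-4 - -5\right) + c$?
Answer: $- \frac{408520}{3} \approx -1.3617 \cdot 10^{5}$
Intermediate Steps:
$Z{\left(c,j \right)} = 1 + c$ ($Z{\left(c,j \right)} = \left(-4 + 5\right) + c = 1 + c$)
$g{\left(w \right)} = w^{3}$
$h{\left(S \right)} = \frac{1}{3} + \frac{2 S^{2}}{3}$ ($h{\left(S \right)} = -1 + \frac{\left(S^{2} + S S\right) + 4}{3} = -1 + \frac{\left(S^{2} + S^{2}\right) + 4}{3} = -1 + \frac{2 S^{2} + 4}{3} = -1 + \frac{4 + 2 S^{2}}{3} = -1 + \left(\frac{4}{3} + \frac{2 S^{2}}{3}\right) = \frac{1}{3} + \frac{2 S^{2}}{3}$)
$Z{\left(7,-3 \right)} h{\left(g{\left(3 \right)} \right)} \left(-17 - 18\right) = \left(1 + 7\right) \left(\frac{1}{3} + \frac{2 \left(3^{3}\right)^{2}}{3}\right) \left(-17 - 18\right) = 8 \left(\frac{1}{3} + \frac{2 \cdot 27^{2}}{3}\right) \left(-35\right) = 8 \left(\frac{1}{3} + \frac{2}{3} \cdot 729\right) \left(-35\right) = 8 \left(\frac{1}{3} + 486\right) \left(-35\right) = 8 \cdot \frac{1459}{3} \left(-35\right) = \frac{11672}{3} \left(-35\right) = - \frac{408520}{3}$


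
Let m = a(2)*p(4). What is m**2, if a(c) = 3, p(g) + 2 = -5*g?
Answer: 4356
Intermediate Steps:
p(g) = -2 - 5*g
m = -66 (m = 3*(-2 - 5*4) = 3*(-2 - 20) = 3*(-22) = -66)
m**2 = (-66)**2 = 4356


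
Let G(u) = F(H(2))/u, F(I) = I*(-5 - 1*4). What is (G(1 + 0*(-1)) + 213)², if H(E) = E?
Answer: 38025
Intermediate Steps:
F(I) = -9*I (F(I) = I*(-5 - 4) = I*(-9) = -9*I)
G(u) = -18/u (G(u) = (-9*2)/u = -18/u)
(G(1 + 0*(-1)) + 213)² = (-18/(1 + 0*(-1)) + 213)² = (-18/(1 + 0) + 213)² = (-18/1 + 213)² = (-18*1 + 213)² = (-18 + 213)² = 195² = 38025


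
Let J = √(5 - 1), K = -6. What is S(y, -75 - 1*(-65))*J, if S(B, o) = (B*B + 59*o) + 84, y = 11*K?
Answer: 7700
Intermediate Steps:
J = 2 (J = √4 = 2)
y = -66 (y = 11*(-6) = -66)
S(B, o) = 84 + B² + 59*o (S(B, o) = (B² + 59*o) + 84 = 84 + B² + 59*o)
S(y, -75 - 1*(-65))*J = (84 + (-66)² + 59*(-75 - 1*(-65)))*2 = (84 + 4356 + 59*(-75 + 65))*2 = (84 + 4356 + 59*(-10))*2 = (84 + 4356 - 590)*2 = 3850*2 = 7700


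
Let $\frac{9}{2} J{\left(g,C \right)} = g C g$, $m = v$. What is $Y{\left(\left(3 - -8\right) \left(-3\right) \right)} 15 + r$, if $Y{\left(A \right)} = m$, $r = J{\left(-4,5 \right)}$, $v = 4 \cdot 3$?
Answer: $\frac{1780}{9} \approx 197.78$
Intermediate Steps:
$v = 12$
$m = 12$
$J{\left(g,C \right)} = \frac{2 C g^{2}}{9}$ ($J{\left(g,C \right)} = \frac{2 g C g}{9} = \frac{2 C g g}{9} = \frac{2 C g^{2}}{9}$)
$r = \frac{160}{9}$ ($r = \frac{2}{9} \cdot 5 \left(-4\right)^{2} = \frac{2}{9} \cdot 5 \cdot 16 = \frac{160}{9} \approx 17.778$)
$Y{\left(A \right)} = 12$
$Y{\left(\left(3 - -8\right) \left(-3\right) \right)} 15 + r = 12 \cdot 15 + \frac{160}{9} = 180 + \frac{160}{9} = \frac{1780}{9}$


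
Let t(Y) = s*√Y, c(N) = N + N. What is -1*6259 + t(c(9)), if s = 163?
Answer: -6259 + 489*√2 ≈ -5567.5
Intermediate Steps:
c(N) = 2*N
t(Y) = 163*√Y
-1*6259 + t(c(9)) = -1*6259 + 163*√(2*9) = -6259 + 163*√18 = -6259 + 163*(3*√2) = -6259 + 489*√2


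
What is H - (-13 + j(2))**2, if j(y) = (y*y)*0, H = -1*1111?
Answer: -1280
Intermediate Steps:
H = -1111
j(y) = 0 (j(y) = y**2*0 = 0)
H - (-13 + j(2))**2 = -1111 - (-13 + 0)**2 = -1111 - 1*(-13)**2 = -1111 - 1*169 = -1111 - 169 = -1280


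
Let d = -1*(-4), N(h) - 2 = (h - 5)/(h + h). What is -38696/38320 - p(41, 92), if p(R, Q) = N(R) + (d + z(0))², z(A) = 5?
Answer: -16584907/196390 ≈ -84.449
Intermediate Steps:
N(h) = 2 + (-5 + h)/(2*h) (N(h) = 2 + (h - 5)/(h + h) = 2 + (-5 + h)/((2*h)) = 2 + (-5 + h)*(1/(2*h)) = 2 + (-5 + h)/(2*h))
d = 4
p(R, Q) = 81 + 5*(-1 + R)/(2*R) (p(R, Q) = 5*(-1 + R)/(2*R) + (4 + 5)² = 5*(-1 + R)/(2*R) + 9² = 5*(-1 + R)/(2*R) + 81 = 81 + 5*(-1 + R)/(2*R))
-38696/38320 - p(41, 92) = -38696/38320 - (-5 + 167*41)/(2*41) = -38696*1/38320 - (-5 + 6847)/(2*41) = -4837/4790 - 6842/(2*41) = -4837/4790 - 1*3421/41 = -4837/4790 - 3421/41 = -16584907/196390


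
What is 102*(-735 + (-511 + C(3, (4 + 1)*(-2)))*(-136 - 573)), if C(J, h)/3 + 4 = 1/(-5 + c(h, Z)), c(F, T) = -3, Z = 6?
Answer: 151097853/4 ≈ 3.7774e+7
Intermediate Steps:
C(J, h) = -99/8 (C(J, h) = -12 + 3/(-5 - 3) = -12 + 3/(-8) = -12 + 3*(-1/8) = -12 - 3/8 = -99/8)
102*(-735 + (-511 + C(3, (4 + 1)*(-2)))*(-136 - 573)) = 102*(-735 + (-511 - 99/8)*(-136 - 573)) = 102*(-735 - 4187/8*(-709)) = 102*(-735 + 2968583/8) = 102*(2962703/8) = 151097853/4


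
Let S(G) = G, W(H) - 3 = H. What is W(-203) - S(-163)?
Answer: -37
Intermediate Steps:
W(H) = 3 + H
W(-203) - S(-163) = (3 - 203) - 1*(-163) = -200 + 163 = -37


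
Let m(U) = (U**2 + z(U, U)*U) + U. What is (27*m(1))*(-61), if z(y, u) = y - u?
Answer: -3294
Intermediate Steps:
m(U) = U + U**2 (m(U) = (U**2 + (U - U)*U) + U = (U**2 + 0*U) + U = (U**2 + 0) + U = U**2 + U = U + U**2)
(27*m(1))*(-61) = (27*(1*(1 + 1)))*(-61) = (27*(1*2))*(-61) = (27*2)*(-61) = 54*(-61) = -3294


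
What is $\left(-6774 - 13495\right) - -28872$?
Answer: $8603$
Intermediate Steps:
$\left(-6774 - 13495\right) - -28872 = \left(-6774 - 13495\right) + 28872 = -20269 + 28872 = 8603$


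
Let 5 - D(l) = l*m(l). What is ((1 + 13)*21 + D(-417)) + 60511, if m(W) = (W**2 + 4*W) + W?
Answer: 71703078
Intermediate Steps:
m(W) = W**2 + 5*W
D(l) = 5 - l**2*(5 + l) (D(l) = 5 - l*l*(5 + l) = 5 - l**2*(5 + l))
((1 + 13)*21 + D(-417)) + 60511 = ((1 + 13)*21 + (5 - 1*(-417)**2*(5 - 417))) + 60511 = (14*21 + (5 - 1*173889*(-412))) + 60511 = (294 + (5 + 71642268)) + 60511 = (294 + 71642273) + 60511 = 71642567 + 60511 = 71703078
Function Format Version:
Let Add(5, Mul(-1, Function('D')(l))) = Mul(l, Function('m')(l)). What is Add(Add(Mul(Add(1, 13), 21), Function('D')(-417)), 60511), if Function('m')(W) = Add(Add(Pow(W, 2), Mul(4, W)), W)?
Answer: 71703078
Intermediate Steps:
Function('m')(W) = Add(Pow(W, 2), Mul(5, W))
Function('D')(l) = Add(5, Mul(-1, Pow(l, 2), Add(5, l))) (Function('D')(l) = Add(5, Mul(-1, Mul(l, Mul(l, Add(5, l))))) = Add(5, Mul(-1, Mul(Pow(l, 2), Add(5, l)))) = Add(5, Mul(-1, Pow(l, 2), Add(5, l))))
Add(Add(Mul(Add(1, 13), 21), Function('D')(-417)), 60511) = Add(Add(Mul(Add(1, 13), 21), Add(5, Mul(-1, Pow(-417, 2), Add(5, -417)))), 60511) = Add(Add(Mul(14, 21), Add(5, Mul(-1, 173889, -412))), 60511) = Add(Add(294, Add(5, 71642268)), 60511) = Add(Add(294, 71642273), 60511) = Add(71642567, 60511) = 71703078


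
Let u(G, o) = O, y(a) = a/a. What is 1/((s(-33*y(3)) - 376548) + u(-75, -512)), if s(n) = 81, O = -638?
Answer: -1/377105 ≈ -2.6518e-6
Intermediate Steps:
y(a) = 1
u(G, o) = -638
1/((s(-33*y(3)) - 376548) + u(-75, -512)) = 1/((81 - 376548) - 638) = 1/(-376467 - 638) = 1/(-377105) = -1/377105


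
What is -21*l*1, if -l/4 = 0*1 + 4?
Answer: 336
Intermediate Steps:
l = -16 (l = -4*(0*1 + 4) = -4*(0 + 4) = -4*4 = -16)
-21*l*1 = -21*(-16)*1 = 336*1 = 336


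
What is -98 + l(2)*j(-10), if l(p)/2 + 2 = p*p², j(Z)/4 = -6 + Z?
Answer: -866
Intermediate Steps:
j(Z) = -24 + 4*Z (j(Z) = 4*(-6 + Z) = -24 + 4*Z)
l(p) = -4 + 2*p³ (l(p) = -4 + 2*(p*p²) = -4 + 2*p³)
-98 + l(2)*j(-10) = -98 + (-4 + 2*2³)*(-24 + 4*(-10)) = -98 + (-4 + 2*8)*(-24 - 40) = -98 + (-4 + 16)*(-64) = -98 + 12*(-64) = -98 - 768 = -866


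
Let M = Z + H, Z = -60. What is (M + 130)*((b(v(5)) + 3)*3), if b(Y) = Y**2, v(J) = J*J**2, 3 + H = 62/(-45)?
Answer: 46149484/15 ≈ 3.0766e+6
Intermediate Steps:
H = -197/45 (H = -3 + 62/(-45) = -3 + 62*(-1/45) = -3 - 62/45 = -197/45 ≈ -4.3778)
v(J) = J**3
M = -2897/45 (M = -60 - 197/45 = -2897/45 ≈ -64.378)
(M + 130)*((b(v(5)) + 3)*3) = (-2897/45 + 130)*(((5**3)**2 + 3)*3) = 2953*((125**2 + 3)*3)/45 = 2953*((15625 + 3)*3)/45 = 2953*(15628*3)/45 = (2953/45)*46884 = 46149484/15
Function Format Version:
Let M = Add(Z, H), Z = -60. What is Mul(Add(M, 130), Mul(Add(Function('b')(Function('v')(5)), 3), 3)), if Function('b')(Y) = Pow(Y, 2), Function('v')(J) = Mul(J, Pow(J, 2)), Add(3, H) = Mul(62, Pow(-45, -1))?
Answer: Rational(46149484, 15) ≈ 3.0766e+6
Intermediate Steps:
H = Rational(-197, 45) (H = Add(-3, Mul(62, Pow(-45, -1))) = Add(-3, Mul(62, Rational(-1, 45))) = Add(-3, Rational(-62, 45)) = Rational(-197, 45) ≈ -4.3778)
Function('v')(J) = Pow(J, 3)
M = Rational(-2897, 45) (M = Add(-60, Rational(-197, 45)) = Rational(-2897, 45) ≈ -64.378)
Mul(Add(M, 130), Mul(Add(Function('b')(Function('v')(5)), 3), 3)) = Mul(Add(Rational(-2897, 45), 130), Mul(Add(Pow(Pow(5, 3), 2), 3), 3)) = Mul(Rational(2953, 45), Mul(Add(Pow(125, 2), 3), 3)) = Mul(Rational(2953, 45), Mul(Add(15625, 3), 3)) = Mul(Rational(2953, 45), Mul(15628, 3)) = Mul(Rational(2953, 45), 46884) = Rational(46149484, 15)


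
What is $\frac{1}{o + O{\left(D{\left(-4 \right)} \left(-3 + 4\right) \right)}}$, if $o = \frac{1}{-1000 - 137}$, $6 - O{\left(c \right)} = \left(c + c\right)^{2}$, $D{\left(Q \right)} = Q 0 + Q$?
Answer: $- \frac{1137}{65947} \approx -0.017241$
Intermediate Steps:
$D{\left(Q \right)} = Q$ ($D{\left(Q \right)} = 0 + Q = Q$)
$O{\left(c \right)} = 6 - 4 c^{2}$ ($O{\left(c \right)} = 6 - \left(c + c\right)^{2} = 6 - \left(2 c\right)^{2} = 6 - 4 c^{2}$)
$o = - \frac{1}{1137}$ ($o = \frac{1}{-1137} = - \frac{1}{1137} \approx -0.00087951$)
$\frac{1}{o + O{\left(D{\left(-4 \right)} \left(-3 + 4\right) \right)}} = \frac{1}{- \frac{1}{1137} + \left(6 - 4 \left(- 4 \left(-3 + 4\right)\right)^{2}\right)} = \frac{1}{- \frac{1}{1137} + \left(6 - 4 \left(\left(-4\right) 1\right)^{2}\right)} = \frac{1}{- \frac{1}{1137} + \left(6 - 4 \left(-4\right)^{2}\right)} = \frac{1}{- \frac{1}{1137} + \left(6 - 64\right)} = \frac{1}{- \frac{1}{1137} - 58} = \frac{1}{- \frac{65947}{1137}} = - \frac{1137}{65947}$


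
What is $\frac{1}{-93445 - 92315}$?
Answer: $- \frac{1}{185760} \approx -5.3833 \cdot 10^{-6}$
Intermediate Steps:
$\frac{1}{-93445 - 92315} = \frac{1}{-185760} = - \frac{1}{185760}$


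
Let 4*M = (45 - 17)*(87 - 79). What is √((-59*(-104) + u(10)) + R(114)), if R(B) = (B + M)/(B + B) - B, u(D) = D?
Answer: √78401562/114 ≈ 77.671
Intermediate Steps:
M = 56 (M = ((45 - 17)*(87 - 79))/4 = (28*8)/4 = (¼)*224 = 56)
R(B) = -B + (56 + B)/(2*B) (R(B) = (B + 56)/(B + B) - B = (56 + B)/((2*B)) - B = (56 + B)*(1/(2*B)) - B = (56 + B)/(2*B) - B = -B + (56 + B)/(2*B))
√((-59*(-104) + u(10)) + R(114)) = √((-59*(-104) + 10) + (½ - 1*114 + 28/114)) = √((6136 + 10) + (½ - 114 + 28*(1/114))) = √(6146 + (½ - 114 + 14/57)) = √(6146 - 12911/114) = √(687733/114) = √78401562/114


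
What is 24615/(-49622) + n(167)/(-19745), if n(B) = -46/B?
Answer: -81163587613/163624327130 ≈ -0.49604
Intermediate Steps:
24615/(-49622) + n(167)/(-19745) = 24615/(-49622) - 46/167/(-19745) = 24615*(-1/49622) - 46*1/167*(-1/19745) = -24615/49622 - 46/167*(-1/19745) = -24615/49622 + 46/3297415 = -81163587613/163624327130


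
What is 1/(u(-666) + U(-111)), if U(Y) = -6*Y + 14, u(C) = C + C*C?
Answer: 1/443570 ≈ 2.2544e-6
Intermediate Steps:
u(C) = C + C²
U(Y) = 14 - 6*Y
1/(u(-666) + U(-111)) = 1/(-666*(1 - 666) + (14 - 6*(-111))) = 1/(-666*(-665) + (14 + 666)) = 1/(442890 + 680) = 1/443570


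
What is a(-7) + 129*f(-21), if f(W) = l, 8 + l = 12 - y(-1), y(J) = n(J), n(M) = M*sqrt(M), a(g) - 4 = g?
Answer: 513 + 129*I ≈ 513.0 + 129.0*I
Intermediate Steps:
a(g) = 4 + g
n(M) = M**(3/2)
y(J) = J**(3/2)
l = 4 + I (l = -8 + (12 - (-1)**(3/2)) = -8 + (12 - (-1)*I) = -8 + (12 + I) = 4 + I ≈ 4.0 + 1.0*I)
f(W) = 4 + I
a(-7) + 129*f(-21) = (4 - 7) + 129*(4 + I) = -3 + (516 + 129*I) = 513 + 129*I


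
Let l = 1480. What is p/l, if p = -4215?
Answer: -843/296 ≈ -2.8480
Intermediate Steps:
p/l = -4215/1480 = -4215*1/1480 = -843/296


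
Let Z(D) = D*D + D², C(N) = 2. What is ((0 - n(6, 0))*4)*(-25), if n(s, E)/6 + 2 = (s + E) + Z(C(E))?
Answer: 7200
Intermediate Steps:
Z(D) = 2*D² (Z(D) = D² + D² = 2*D²)
n(s, E) = 36 + 6*E + 6*s (n(s, E) = -12 + 6*((s + E) + 2*2²) = -12 + 6*((E + s) + 2*4) = -12 + 6*((E + s) + 8) = -12 + 6*(8 + E + s) = -12 + (48 + 6*E + 6*s) = 36 + 6*E + 6*s)
((0 - n(6, 0))*4)*(-25) = ((0 - (36 + 6*0 + 6*6))*4)*(-25) = ((0 - (36 + 0 + 36))*4)*(-25) = ((0 - 1*72)*4)*(-25) = ((0 - 72)*4)*(-25) = -72*4*(-25) = -288*(-25) = 7200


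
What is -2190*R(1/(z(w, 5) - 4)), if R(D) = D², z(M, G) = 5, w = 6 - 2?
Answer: -2190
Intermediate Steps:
w = 4
-2190*R(1/(z(w, 5) - 4)) = -2190/(5 - 4)² = -2190*(1/1)² = -2190*1² = -2190*1 = -2190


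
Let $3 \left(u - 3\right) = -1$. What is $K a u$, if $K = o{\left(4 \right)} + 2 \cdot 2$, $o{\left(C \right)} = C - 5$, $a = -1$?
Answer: $-8$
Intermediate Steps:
$o{\left(C \right)} = -5 + C$ ($o{\left(C \right)} = C - 5 = -5 + C$)
$u = \frac{8}{3}$ ($u = 3 + \frac{1}{3} \left(-1\right) = 3 - \frac{1}{3} = \frac{8}{3} \approx 2.6667$)
$K = 3$ ($K = \left(-5 + 4\right) + 2 \cdot 2 = -1 + 4 = 3$)
$K a u = 3 \left(-1\right) \frac{8}{3} = \left(-3\right) \frac{8}{3} = -8$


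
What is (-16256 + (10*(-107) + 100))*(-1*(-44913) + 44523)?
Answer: -1540624536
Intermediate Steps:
(-16256 + (10*(-107) + 100))*(-1*(-44913) + 44523) = (-16256 + (-1070 + 100))*(44913 + 44523) = (-16256 - 970)*89436 = -17226*89436 = -1540624536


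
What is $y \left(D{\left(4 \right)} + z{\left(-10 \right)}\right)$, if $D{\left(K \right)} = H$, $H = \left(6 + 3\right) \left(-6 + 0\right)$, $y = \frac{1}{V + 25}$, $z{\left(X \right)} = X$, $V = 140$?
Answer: $- \frac{64}{165} \approx -0.38788$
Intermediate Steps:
$y = \frac{1}{165}$ ($y = \frac{1}{140 + 25} = \frac{1}{165} \approx 0.0060606$)
$H = -54$ ($H = 9 \left(-6\right) = -54$)
$D{\left(K \right)} = -54$
$y \left(D{\left(4 \right)} + z{\left(-10 \right)}\right) = \frac{-54 - 10}{165} = \frac{1}{165} \left(-64\right) = - \frac{64}{165}$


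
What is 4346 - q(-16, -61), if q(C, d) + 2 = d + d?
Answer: 4470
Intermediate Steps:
q(C, d) = -2 + 2*d (q(C, d) = -2 + (d + d) = -2 + 2*d)
4346 - q(-16, -61) = 4346 - (-2 + 2*(-61)) = 4346 - (-2 - 122) = 4346 - 1*(-124) = 4346 + 124 = 4470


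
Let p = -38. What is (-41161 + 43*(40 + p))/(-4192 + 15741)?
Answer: -41075/11549 ≈ -3.5566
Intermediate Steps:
(-41161 + 43*(40 + p))/(-4192 + 15741) = (-41161 + 43*(40 - 38))/(-4192 + 15741) = (-41161 + 43*2)/11549 = (-41161 + 86)*(1/11549) = -41075*1/11549 = -41075/11549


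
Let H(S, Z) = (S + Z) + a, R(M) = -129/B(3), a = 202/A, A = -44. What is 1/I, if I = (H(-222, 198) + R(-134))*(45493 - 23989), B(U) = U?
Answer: -11/16934400 ≈ -6.4957e-7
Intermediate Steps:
a = -101/22 (a = 202/(-44) = 202*(-1/44) = -101/22 ≈ -4.5909)
R(M) = -43 (R(M) = -129/3 = -129*1/3 = -43)
H(S, Z) = -101/22 + S + Z (H(S, Z) = (S + Z) - 101/22 = -101/22 + S + Z)
I = -16934400/11 (I = ((-101/22 - 222 + 198) - 43)*(45493 - 23989) = (-629/22 - 43)*21504 = -1575/22*21504 = -16934400/11 ≈ -1.5395e+6)
1/I = 1/(-16934400/11) = -11/16934400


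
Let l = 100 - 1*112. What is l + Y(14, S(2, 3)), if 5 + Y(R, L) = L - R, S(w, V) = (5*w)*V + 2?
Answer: 1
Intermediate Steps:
l = -12 (l = 100 - 112 = -12)
S(w, V) = 2 + 5*V*w (S(w, V) = 5*V*w + 2 = 2 + 5*V*w)
Y(R, L) = -5 + L - R (Y(R, L) = -5 + (L - R) = -5 + L - R)
l + Y(14, S(2, 3)) = -12 + (-5 + (2 + 5*3*2) - 1*14) = -12 + (-5 + (2 + 30) - 14) = -12 + (-5 + 32 - 14) = -12 + 13 = 1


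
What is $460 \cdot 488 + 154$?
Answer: $224634$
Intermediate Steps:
$460 \cdot 488 + 154 = 224480 + 154 = 224634$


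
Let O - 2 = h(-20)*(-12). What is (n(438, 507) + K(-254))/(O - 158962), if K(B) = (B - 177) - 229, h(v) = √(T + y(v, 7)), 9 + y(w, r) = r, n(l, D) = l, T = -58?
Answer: 220557/157926814 - 333*I*√15/1579268140 ≈ 0.0013966 - 8.1665e-7*I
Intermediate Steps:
y(w, r) = -9 + r
h(v) = 2*I*√15 (h(v) = √(-58 + (-9 + 7)) = √(-58 - 2) = √(-60) = 2*I*√15)
O = 2 - 24*I*√15 (O = 2 + (2*I*√15)*(-12) = 2 - 24*I*√15 ≈ 2.0 - 92.952*I)
K(B) = -406 + B (K(B) = (-177 + B) - 229 = -406 + B)
(n(438, 507) + K(-254))/(O - 158962) = (438 + (-406 - 254))/((2 - 24*I*√15) - 158962) = (438 - 660)/(-158960 - 24*I*√15) = -222/(-158960 - 24*I*√15)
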